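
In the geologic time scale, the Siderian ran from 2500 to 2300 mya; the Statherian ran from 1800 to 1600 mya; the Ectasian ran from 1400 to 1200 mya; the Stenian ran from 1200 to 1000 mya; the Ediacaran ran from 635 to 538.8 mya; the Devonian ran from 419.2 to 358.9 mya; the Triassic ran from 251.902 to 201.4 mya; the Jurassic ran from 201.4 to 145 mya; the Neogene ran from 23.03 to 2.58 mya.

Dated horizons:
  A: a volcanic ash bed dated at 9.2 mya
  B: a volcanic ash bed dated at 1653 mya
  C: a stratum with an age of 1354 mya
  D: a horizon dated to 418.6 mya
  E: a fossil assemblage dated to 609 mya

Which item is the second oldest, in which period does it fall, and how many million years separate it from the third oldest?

Larger Ma means older, so oldest first: B 1653 > C 1354 > E 609 > D 418.6 > A 9.2.
Counting 2 along gives C (1354 Ma); the excerpt puts that inside the Ectasian, 1400–1200 Ma.
Next in line is E (609 Ma), and 1354 − 609 = 745 Myr.

C, in the Ectasian; 745 million years to E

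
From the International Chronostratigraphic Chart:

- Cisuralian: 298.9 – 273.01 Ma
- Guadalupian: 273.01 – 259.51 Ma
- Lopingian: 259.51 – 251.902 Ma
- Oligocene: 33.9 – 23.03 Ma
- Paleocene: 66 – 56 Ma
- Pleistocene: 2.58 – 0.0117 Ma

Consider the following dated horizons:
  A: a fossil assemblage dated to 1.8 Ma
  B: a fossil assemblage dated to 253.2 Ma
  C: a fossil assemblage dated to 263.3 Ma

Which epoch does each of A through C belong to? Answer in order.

Match each age against the start–end ranges in the excerpt: A = 1.8 Ma → Pleistocene (2.58–0.0117); B = 253.2 Ma → Lopingian (259.51–251.902); C = 263.3 Ma → Guadalupian (273.01–259.51).

A — Pleistocene; B — Lopingian; C — Guadalupian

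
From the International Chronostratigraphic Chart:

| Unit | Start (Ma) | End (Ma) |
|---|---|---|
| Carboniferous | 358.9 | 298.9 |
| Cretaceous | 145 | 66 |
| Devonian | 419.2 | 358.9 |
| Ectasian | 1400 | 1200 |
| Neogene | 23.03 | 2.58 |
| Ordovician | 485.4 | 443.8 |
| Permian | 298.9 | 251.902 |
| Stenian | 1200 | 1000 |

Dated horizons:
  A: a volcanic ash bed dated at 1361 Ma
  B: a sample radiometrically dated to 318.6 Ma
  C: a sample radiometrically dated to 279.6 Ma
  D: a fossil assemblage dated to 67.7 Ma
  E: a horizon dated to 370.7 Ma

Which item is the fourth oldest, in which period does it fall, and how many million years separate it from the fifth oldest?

C, in the Permian; 211.9 million years to D

Sorted oldest-first by Ma: A (1361), E (370.7), B (318.6), C (279.6), D (67.7).
The fourth oldest is C at 279.6 Ma, which lies in 298.9–251.902 Ma: the Permian.
The fifth oldest is D at 67.7 Ma; separation = |279.6 − 67.7| = 211.9 Myr.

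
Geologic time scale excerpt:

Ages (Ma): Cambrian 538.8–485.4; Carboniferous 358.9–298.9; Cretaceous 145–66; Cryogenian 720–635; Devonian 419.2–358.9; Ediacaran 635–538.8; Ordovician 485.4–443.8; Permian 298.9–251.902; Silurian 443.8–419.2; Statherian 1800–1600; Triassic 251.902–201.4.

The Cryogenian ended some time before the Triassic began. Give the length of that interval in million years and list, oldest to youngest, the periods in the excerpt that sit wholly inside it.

383.098 million years; Ediacaran, Cambrian, Ordovician, Silurian, Devonian, Carboniferous, Permian

End of Cryogenian = 635 Ma; start of Triassic = 251.902 Ma.
Gap = 635 − 251.902 = 383.098 Myr.
Periods wholly inside 635–251.902 Ma: Ediacaran (635–538.8), Cambrian (538.8–485.4), Ordovician (485.4–443.8), Silurian (443.8–419.2), Devonian (419.2–358.9), Carboniferous (358.9–298.9), Permian (298.9–251.902).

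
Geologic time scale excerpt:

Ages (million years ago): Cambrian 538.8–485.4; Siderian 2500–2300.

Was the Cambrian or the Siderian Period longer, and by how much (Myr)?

Cambrian: 538.8 − 485.4 = 53.4 Myr.
Siderian: 2500 − 2300 = 200 Myr.
Difference: 200 − 53.4 = 146.6 Myr, so the Siderian was longer.

Siderian, by 146.6 million years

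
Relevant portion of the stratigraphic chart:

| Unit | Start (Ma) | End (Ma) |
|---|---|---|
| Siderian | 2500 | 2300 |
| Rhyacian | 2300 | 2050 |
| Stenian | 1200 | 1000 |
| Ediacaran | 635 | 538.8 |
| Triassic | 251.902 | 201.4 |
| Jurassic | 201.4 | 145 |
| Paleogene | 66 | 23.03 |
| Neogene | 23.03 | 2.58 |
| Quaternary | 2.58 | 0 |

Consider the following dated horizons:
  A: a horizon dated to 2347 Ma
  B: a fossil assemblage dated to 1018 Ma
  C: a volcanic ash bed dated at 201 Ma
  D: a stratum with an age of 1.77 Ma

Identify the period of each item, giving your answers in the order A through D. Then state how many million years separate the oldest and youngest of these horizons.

A: 2347 Ma lies in 2500–2300 Ma, so Siderian.
B: 1018 Ma lies in 1200–1000 Ma, so Stenian.
C: 201 Ma lies in 201.4–145 Ma, so Jurassic.
D: 1.77 Ma lies in 2.58–0 Ma, so Quaternary.
Oldest = 2347 Ma, youngest = 1.77 Ma → span 2345.23 Myr.

A — Siderian; B — Stenian; C — Jurassic; D — Quaternary; span 2345.23 million years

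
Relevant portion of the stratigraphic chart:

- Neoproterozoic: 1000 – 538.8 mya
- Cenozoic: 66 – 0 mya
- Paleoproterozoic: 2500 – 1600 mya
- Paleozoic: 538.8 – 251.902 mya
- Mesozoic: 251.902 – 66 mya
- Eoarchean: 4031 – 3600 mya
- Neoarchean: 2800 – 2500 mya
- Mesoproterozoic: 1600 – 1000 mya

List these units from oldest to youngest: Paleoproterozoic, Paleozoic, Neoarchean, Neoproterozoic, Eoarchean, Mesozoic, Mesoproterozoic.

The oldest of these is Eoarchean (starts 4031 Ma) and the youngest is Mesozoic (ends 66 Ma).
In between, by decreasing start age: Neoarchean (2800), Paleoproterozoic (2500), Mesoproterozoic (1600), Neoproterozoic (1000), Paleozoic (538.8).

Eoarchean, then Neoarchean, then Paleoproterozoic, then Mesoproterozoic, then Neoproterozoic, then Paleozoic, then Mesozoic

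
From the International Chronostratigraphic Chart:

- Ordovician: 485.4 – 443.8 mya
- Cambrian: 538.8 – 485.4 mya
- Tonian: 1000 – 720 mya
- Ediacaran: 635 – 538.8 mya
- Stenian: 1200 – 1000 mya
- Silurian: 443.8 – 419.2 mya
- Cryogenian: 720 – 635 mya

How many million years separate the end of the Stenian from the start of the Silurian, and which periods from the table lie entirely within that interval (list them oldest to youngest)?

End of Stenian = 1000 Ma; start of Silurian = 443.8 Ma.
Gap = 1000 − 443.8 = 556.2 Myr.
Periods wholly inside 1000–443.8 Ma: Tonian (1000–720), Cryogenian (720–635), Ediacaran (635–538.8), Cambrian (538.8–485.4), Ordovician (485.4–443.8).

556.2 million years; Tonian, Cryogenian, Ediacaran, Cambrian, Ordovician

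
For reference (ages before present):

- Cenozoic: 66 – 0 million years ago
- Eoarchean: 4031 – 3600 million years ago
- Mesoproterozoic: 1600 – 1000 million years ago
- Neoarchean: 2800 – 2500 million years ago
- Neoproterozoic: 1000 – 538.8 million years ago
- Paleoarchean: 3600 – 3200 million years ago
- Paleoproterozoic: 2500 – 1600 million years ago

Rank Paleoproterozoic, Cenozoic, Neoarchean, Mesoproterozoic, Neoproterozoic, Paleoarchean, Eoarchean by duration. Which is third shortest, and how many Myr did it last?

Start − end for each: Paleoproterozoic 2500 − 1600 = 900; Cenozoic 66 − 0 = 66; Neoarchean 2800 − 2500 = 300; Mesoproterozoic 1600 − 1000 = 600; Neoproterozoic 1000 − 538.8 = 461.2; Paleoarchean 3600 − 3200 = 400; Eoarchean 4031 − 3600 = 431.
Ranking these from shortest: Cenozoic < Neoarchean < Paleoarchean < Eoarchean < Neoproterozoic < Mesoproterozoic < Paleoproterozoic.
Position 3 in that ranking is Paleoarchean, which lasted 400 Myr.

Paleoarchean, 400 million years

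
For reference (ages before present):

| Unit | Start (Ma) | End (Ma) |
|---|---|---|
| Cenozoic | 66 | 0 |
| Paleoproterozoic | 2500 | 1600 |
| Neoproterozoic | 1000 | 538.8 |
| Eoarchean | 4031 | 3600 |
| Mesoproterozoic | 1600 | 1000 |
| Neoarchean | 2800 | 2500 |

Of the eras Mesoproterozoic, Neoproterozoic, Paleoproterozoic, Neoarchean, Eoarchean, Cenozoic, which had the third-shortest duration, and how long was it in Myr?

Eoarchean, 431 million years

Durations: Mesoproterozoic 600; Neoproterozoic 461.2; Paleoproterozoic 900; Neoarchean 300; Eoarchean 431; Cenozoic 66 Myr.
Sorted shortest-first: Cenozoic (66), Neoarchean (300), Eoarchean (431), Neoproterozoic (461.2), Mesoproterozoic (600), Paleoproterozoic (900).
The third shortest is Eoarchean at 431 Myr.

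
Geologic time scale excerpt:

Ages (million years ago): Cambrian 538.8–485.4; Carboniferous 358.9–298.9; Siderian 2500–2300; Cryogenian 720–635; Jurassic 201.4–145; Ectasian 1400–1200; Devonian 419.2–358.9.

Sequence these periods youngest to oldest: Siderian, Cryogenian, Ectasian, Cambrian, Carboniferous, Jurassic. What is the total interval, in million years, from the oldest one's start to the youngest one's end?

From the excerpt: Siderian 2500–2300; Cryogenian 720–635; Ectasian 1400–1200; Cambrian 538.8–485.4; Carboniferous 358.9–298.9; Jurassic 201.4–145 (Ma).
Larger Ma is earlier, so the oldest is Siderian and the youngest is Jurassic; youngest to oldest: Jurassic, Carboniferous, Cambrian, Cryogenian, Ectasian, Siderian.
Oldest start 2500 minus youngest end 145 gives 2355 Myr overall.

Jurassic, Carboniferous, Cambrian, Cryogenian, Ectasian, Siderian; total span 2355 Myr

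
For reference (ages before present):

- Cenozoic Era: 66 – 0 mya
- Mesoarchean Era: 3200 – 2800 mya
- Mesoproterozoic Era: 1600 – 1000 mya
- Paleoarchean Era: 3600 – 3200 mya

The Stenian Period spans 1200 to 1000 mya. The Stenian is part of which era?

The Stenian (1200–1000 Ma) lies entirely within 1600–1000 Ma, the Mesoproterozoic Era.

Mesoproterozoic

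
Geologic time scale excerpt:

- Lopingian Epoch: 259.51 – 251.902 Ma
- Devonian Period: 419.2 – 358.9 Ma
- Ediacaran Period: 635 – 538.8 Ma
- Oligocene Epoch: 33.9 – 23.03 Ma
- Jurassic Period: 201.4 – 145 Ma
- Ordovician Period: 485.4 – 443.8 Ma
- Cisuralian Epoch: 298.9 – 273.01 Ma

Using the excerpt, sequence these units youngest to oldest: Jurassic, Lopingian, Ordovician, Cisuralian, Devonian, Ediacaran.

Read off each span (Ma): Jurassic 201.4–145; Lopingian 259.51–251.902; Ordovician 485.4–443.8; Cisuralian 298.9–273.01; Devonian 419.2–358.9; Ediacaran 635–538.8.
Larger Ma is older, so oldest→youngest is Ediacaran, Ordovician, Devonian, Cisuralian, Lopingian, Jurassic; reverse it for youngest→oldest.

Jurassic → Lopingian → Cisuralian → Devonian → Ordovician → Ediacaran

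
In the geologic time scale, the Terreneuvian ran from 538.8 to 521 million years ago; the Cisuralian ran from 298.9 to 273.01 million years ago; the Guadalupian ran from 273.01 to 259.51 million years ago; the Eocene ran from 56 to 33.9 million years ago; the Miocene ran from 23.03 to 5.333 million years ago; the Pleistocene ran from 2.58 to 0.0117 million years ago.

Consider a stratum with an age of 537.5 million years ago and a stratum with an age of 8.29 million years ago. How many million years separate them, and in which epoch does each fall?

Elapsed time: 537.5 − 8.29 = 529.21 Myr.
537.5 Ma lies within 538.8–521 Ma: Terreneuvian.
8.29 Ma lies within 23.03–5.333 Ma: Miocene.

529.21 million years apart; the first in the Terreneuvian, the second in the Miocene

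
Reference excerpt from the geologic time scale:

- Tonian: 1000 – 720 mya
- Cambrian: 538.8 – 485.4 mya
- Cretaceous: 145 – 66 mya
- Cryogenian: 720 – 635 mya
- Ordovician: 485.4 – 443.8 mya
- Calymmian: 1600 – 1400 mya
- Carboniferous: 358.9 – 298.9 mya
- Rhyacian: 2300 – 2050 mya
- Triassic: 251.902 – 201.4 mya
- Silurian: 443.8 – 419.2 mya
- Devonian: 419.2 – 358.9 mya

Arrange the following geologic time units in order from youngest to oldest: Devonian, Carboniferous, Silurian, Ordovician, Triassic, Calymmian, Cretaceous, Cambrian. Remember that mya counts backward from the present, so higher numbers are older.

Cretaceous, Triassic, Carboniferous, Devonian, Silurian, Ordovician, Cambrian, Calymmian

Sorting by start age (ascending Ma, since larger Ma = older): Cretaceous began 145, Triassic began 251.902, Carboniferous began 358.9, Devonian began 419.2, Silurian began 443.8, Ordovician began 485.4, Cambrian began 538.8, Calymmian began 1600.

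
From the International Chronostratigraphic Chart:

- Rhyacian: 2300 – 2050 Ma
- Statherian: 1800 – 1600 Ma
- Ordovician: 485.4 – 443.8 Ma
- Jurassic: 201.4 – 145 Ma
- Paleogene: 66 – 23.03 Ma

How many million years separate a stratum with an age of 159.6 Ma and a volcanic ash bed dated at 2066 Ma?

1906.4 million years

2066 − 159.6 = 1906.4 million years.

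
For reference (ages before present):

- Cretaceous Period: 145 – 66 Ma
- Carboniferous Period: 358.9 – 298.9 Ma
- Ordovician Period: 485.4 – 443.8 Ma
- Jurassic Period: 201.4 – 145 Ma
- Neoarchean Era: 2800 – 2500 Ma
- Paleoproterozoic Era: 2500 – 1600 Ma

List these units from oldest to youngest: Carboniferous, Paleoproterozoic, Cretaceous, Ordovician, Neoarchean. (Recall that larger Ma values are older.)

Sorting by start age (descending Ma, since larger Ma = older): Neoarchean start 2800, Paleoproterozoic start 2500, Ordovician start 485.4, Carboniferous start 358.9, Cretaceous start 145.

Neoarchean, then Paleoproterozoic, then Ordovician, then Carboniferous, then Cretaceous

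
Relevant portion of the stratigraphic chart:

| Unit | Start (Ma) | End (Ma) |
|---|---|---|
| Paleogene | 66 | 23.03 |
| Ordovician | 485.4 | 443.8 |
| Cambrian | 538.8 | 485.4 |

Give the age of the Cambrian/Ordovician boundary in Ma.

485.4 Ma

The Cambrian ends and the Ordovician begins at 485.4 Ma.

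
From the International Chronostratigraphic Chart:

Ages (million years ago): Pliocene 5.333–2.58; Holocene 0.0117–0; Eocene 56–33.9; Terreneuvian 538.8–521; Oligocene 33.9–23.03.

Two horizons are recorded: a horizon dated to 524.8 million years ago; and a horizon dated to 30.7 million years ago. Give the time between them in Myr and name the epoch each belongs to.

Elapsed time: 524.8 − 30.7 = 494.1 Myr.
524.8 Ma lies within 538.8–521 Ma: Terreneuvian.
30.7 Ma lies within 33.9–23.03 Ma: Oligocene.

494.1 million years apart; the first in the Terreneuvian, the second in the Oligocene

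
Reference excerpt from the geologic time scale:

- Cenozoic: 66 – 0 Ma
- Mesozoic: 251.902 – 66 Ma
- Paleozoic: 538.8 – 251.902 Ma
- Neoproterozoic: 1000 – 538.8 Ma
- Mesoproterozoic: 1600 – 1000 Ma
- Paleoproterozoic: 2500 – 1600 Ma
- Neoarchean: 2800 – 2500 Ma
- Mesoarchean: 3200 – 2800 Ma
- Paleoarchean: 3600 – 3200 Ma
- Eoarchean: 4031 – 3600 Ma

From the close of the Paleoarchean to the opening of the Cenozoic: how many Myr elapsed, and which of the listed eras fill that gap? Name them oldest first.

3134 million years; Mesoarchean, Neoarchean, Paleoproterozoic, Mesoproterozoic, Neoproterozoic, Paleozoic, Mesozoic

End of Paleoarchean = 3200 Ma; start of Cenozoic = 66 Ma.
Gap = 3200 − 66 = 3134 Myr.
Eras wholly inside 3200–66 Ma: Mesoarchean (3200–2800), Neoarchean (2800–2500), Paleoproterozoic (2500–1600), Mesoproterozoic (1600–1000), Neoproterozoic (1000–538.8), Paleozoic (538.8–251.902), Mesozoic (251.902–66).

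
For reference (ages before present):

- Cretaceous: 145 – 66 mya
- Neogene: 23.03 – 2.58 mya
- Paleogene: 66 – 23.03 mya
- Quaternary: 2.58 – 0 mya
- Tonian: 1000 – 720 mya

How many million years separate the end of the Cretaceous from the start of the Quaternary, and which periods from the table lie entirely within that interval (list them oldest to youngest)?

The Cretaceous closes at 66 Ma and the Quaternary opens at 2.58 Ma, so the interval is 66 − 2.58 = 63.42 Myr.
A period fits inside if it starts at or after 66 Ma and ends at or before 2.58 Ma; oldest first that gives Paleogene, Neogene.

63.42 million years; Paleogene, Neogene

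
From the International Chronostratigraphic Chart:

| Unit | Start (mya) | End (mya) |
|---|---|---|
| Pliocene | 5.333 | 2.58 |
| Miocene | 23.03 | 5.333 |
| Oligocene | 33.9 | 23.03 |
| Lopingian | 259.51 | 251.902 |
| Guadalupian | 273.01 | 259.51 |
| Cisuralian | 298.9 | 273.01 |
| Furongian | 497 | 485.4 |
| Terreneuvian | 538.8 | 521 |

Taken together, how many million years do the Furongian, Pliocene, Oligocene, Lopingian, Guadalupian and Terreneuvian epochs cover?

64.131 million years

Duration is start − end for each: (497 − 485.4) + (5.333 − 2.58) + (33.9 − 23.03) + (259.51 − 251.902) + (273.01 − 259.51) + (538.8 − 521).
That is 11.6 + 2.753 + 10.87 + 7.608 + 13.5 + 17.8, which totals 64.131 million years.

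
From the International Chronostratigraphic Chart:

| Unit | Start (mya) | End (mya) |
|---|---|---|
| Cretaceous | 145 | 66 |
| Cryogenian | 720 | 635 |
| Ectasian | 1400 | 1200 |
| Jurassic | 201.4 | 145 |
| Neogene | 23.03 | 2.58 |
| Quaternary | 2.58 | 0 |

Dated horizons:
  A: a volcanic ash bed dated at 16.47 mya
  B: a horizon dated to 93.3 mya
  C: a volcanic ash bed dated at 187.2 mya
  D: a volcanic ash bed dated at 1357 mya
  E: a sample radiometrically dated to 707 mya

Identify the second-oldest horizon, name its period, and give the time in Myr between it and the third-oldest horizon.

E, in the Cryogenian; 519.8 million years to C

Larger Ma means older, so oldest first: D 1357 > E 707 > C 187.2 > B 93.3 > A 16.47.
Counting 2 along gives E (707 Ma); the excerpt puts that inside the Cryogenian, 720–635 Ma.
Next in line is C (187.2 Ma), and 707 − 187.2 = 519.8 Myr.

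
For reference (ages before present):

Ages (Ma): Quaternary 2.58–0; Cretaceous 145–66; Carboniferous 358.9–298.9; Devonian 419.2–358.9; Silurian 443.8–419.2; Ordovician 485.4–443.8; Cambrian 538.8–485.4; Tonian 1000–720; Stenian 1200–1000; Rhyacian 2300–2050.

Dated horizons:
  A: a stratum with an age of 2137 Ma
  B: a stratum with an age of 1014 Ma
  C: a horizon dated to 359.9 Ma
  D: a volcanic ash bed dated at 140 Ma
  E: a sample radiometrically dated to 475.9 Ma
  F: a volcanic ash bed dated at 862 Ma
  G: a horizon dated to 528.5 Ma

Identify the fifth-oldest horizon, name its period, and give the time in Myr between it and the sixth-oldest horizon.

Larger Ma means older, so oldest first: A 2137 > B 1014 > F 862 > G 528.5 > E 475.9 > C 359.9 > D 140.
Counting 5 along gives E (475.9 Ma); the excerpt puts that inside the Ordovician, 485.4–443.8 Ma.
Next in line is C (359.9 Ma), and 475.9 − 359.9 = 116 Myr.

E, in the Ordovician; 116 million years to C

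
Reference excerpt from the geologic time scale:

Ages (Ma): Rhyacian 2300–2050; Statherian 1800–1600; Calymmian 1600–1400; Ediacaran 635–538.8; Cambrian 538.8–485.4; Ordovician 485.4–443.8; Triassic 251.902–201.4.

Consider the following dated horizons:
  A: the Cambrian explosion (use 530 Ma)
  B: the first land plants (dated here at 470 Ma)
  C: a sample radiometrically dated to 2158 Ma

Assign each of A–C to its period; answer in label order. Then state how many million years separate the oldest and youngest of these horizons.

Match each age against the start–end ranges in the excerpt: A = 530 Ma → Cambrian (538.8–485.4); B = 470 Ma → Ordovician (485.4–443.8); C = 2158 Ma → Rhyacian (2300–2050).
The largest age is 2158 Ma and the smallest is 470 Ma; their difference is 1688 Myr.

A — Cambrian; B — Ordovician; C — Rhyacian; span 1688 million years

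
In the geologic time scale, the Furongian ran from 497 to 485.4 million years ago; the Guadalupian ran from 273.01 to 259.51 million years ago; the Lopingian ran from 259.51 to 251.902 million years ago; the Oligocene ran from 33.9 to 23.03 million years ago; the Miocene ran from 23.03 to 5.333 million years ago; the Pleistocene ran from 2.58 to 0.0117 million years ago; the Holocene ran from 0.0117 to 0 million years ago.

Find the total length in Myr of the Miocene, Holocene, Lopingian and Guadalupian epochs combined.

38.8167 million years

Each duration: Miocene = 17.697; Holocene = 0.0117; Lopingian = 7.608; Guadalupian = 13.5.
Sum: 17.697 + 0.0117 + 7.608 + 13.5 = 38.8167 Myr.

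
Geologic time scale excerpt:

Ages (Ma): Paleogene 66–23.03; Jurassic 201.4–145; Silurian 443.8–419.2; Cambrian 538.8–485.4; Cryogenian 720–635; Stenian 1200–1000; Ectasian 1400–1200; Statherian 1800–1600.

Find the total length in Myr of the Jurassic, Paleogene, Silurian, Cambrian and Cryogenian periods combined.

262.37 million years

Each duration: Jurassic = 56.4; Paleogene = 42.97; Silurian = 24.6; Cambrian = 53.4; Cryogenian = 85.
Sum: 56.4 + 42.97 + 24.6 + 53.4 + 85 = 262.37 Myr.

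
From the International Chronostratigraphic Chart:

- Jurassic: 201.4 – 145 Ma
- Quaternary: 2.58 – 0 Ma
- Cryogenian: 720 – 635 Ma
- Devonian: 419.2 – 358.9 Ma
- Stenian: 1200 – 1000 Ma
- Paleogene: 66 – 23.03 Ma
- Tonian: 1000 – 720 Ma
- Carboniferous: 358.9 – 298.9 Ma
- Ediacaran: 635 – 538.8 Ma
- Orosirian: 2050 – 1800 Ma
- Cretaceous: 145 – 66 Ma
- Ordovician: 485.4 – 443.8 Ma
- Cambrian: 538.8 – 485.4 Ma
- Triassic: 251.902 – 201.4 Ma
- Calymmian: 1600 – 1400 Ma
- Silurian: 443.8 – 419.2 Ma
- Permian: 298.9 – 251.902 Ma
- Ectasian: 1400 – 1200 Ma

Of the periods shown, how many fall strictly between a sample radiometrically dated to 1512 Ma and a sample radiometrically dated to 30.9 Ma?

1512 Ma sits inside the Calymmian (1600–1400) and 30.9 Ma inside the Paleogene (66–23.03); neither of those is wholly between the two dates.
The listed periods lying completely between them are Ectasian, Stenian, Tonian, Cryogenian, Ediacaran, Cambrian, Ordovician, Silurian, Devonian, Carboniferous, Permian, Triassic, Jurassic, Cretaceous — 14 in all.

14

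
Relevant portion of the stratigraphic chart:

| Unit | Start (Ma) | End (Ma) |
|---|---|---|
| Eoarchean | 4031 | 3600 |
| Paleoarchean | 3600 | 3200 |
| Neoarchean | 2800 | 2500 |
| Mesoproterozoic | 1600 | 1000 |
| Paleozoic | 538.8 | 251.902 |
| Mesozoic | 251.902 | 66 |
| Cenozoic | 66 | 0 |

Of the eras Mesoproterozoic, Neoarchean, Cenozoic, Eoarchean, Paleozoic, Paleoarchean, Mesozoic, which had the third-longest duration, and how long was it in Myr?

Paleoarchean, 400 million years

Start − end for each: Mesoproterozoic 1600 − 1000 = 600; Neoarchean 2800 − 2500 = 300; Cenozoic 66 − 0 = 66; Eoarchean 4031 − 3600 = 431; Paleozoic 538.8 − 251.902 = 286.898; Paleoarchean 3600 − 3200 = 400; Mesozoic 251.902 − 66 = 185.902.
Ranking these from longest: Mesoproterozoic > Eoarchean > Paleoarchean > Neoarchean > Paleozoic > Mesozoic > Cenozoic.
Position 3 in that ranking is Paleoarchean, which lasted 400 Myr.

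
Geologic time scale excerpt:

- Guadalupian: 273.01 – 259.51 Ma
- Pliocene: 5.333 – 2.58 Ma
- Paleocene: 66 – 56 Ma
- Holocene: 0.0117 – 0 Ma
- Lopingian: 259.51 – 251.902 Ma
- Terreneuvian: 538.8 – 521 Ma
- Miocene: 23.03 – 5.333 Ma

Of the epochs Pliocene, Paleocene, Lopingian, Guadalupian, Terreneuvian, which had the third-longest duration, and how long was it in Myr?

Paleocene, 10 million years

Durations: Pliocene 2.753; Paleocene 10; Lopingian 7.608; Guadalupian 13.5; Terreneuvian 17.8 Myr.
Sorted longest-first: Terreneuvian (17.8), Guadalupian (13.5), Paleocene (10), Lopingian (7.608), Pliocene (2.753).
The third longest is Paleocene at 10 Myr.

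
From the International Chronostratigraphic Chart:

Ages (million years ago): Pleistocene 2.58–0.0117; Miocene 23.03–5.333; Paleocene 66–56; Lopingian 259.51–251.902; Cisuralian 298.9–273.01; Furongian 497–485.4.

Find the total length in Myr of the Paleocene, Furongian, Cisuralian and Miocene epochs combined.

Each duration: Paleocene = 10; Furongian = 11.6; Cisuralian = 25.89; Miocene = 17.697.
Sum: 10 + 11.6 + 25.89 + 17.697 = 65.187 Myr.

65.187 million years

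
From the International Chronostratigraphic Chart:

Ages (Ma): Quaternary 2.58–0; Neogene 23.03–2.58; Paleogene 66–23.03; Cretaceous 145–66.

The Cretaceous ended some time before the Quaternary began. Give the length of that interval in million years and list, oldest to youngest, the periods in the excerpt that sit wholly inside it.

63.42 million years; Paleogene, Neogene

The Cretaceous closes at 66 Ma and the Quaternary opens at 2.58 Ma, so the interval is 66 − 2.58 = 63.42 Myr.
A period fits inside if it starts at or after 66 Ma and ends at or before 2.58 Ma; oldest first that gives Paleogene, Neogene.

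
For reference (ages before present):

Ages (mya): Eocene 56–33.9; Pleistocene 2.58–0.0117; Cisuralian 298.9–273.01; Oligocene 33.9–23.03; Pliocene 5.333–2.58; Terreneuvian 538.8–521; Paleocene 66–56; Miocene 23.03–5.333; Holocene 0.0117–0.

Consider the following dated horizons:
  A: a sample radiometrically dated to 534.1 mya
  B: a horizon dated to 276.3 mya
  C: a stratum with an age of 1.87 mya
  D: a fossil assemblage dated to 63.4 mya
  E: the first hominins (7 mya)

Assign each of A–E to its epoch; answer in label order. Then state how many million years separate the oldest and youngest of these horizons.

A — Terreneuvian; B — Cisuralian; C — Pleistocene; D — Paleocene; E — Miocene; span 532.23 million years

A: 534.1 Ma lies in 538.8–521 Ma, so Terreneuvian.
B: 276.3 Ma lies in 298.9–273.01 Ma, so Cisuralian.
C: 1.87 Ma lies in 2.58–0.0117 Ma, so Pleistocene.
D: 63.4 Ma lies in 66–56 Ma, so Paleocene.
E: 7 Ma lies in 23.03–5.333 Ma, so Miocene.
Oldest = 534.1 Ma, youngest = 1.87 Ma → span 532.23 Myr.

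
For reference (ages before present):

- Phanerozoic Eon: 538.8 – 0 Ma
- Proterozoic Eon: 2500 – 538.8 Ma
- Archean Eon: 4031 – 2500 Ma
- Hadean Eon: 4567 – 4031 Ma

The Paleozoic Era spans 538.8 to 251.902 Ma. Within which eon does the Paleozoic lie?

Phanerozoic

The Paleozoic (538.8–251.902 Ma) lies entirely within 538.8–0 Ma, the Phanerozoic Eon.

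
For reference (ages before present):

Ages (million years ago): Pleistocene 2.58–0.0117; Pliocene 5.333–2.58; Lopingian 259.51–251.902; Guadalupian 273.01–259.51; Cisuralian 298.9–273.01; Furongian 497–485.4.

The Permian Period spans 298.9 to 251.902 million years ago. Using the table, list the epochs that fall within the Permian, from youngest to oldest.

Epochs with both bounds inside 298.9–251.902 Ma: Lopingian (259.51–251.902), Guadalupian (273.01–259.51), Cisuralian (298.9–273.01).

Lopingian, Guadalupian, Cisuralian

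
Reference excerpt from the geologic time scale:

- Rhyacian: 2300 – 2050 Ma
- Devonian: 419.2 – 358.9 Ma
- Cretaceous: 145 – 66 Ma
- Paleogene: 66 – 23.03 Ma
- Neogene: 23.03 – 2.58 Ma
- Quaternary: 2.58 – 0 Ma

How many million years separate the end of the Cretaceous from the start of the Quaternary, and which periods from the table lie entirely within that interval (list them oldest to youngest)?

63.42 million years; Paleogene, Neogene

The Cretaceous closes at 66 Ma and the Quaternary opens at 2.58 Ma, so the interval is 66 − 2.58 = 63.42 Myr.
A period fits inside if it starts at or after 66 Ma and ends at or before 2.58 Ma; oldest first that gives Paleogene, Neogene.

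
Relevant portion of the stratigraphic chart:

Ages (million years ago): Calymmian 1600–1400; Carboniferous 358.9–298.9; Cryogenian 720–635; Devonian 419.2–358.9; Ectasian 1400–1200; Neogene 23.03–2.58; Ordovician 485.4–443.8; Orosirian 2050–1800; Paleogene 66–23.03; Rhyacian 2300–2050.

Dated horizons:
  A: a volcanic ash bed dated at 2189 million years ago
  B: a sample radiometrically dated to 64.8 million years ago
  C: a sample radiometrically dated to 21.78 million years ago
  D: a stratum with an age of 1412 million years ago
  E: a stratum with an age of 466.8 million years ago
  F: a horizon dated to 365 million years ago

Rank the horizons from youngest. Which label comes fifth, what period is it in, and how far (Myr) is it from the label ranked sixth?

D, in the Calymmian; 777 million years to A

Smaller Ma means younger, so youngest first: C 21.78 < B 64.8 < F 365 < E 466.8 < D 1412 < A 2189.
Counting 5 along gives D (1412 Ma); the excerpt puts that inside the Calymmian, 1600–1400 Ma.
Next in line is A (2189 Ma), and 2189 − 1412 = 777 Myr.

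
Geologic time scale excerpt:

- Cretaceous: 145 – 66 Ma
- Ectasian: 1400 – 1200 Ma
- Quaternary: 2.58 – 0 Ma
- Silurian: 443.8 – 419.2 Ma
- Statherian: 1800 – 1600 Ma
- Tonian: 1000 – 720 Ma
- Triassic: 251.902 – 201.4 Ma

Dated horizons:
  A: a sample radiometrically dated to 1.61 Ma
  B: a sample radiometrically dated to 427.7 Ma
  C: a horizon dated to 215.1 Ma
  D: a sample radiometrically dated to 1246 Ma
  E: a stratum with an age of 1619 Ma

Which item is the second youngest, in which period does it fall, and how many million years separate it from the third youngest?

C, in the Triassic; 212.6 million years to B

Smaller Ma means younger, so youngest first: A 1.61 < C 215.1 < B 427.7 < D 1246 < E 1619.
Counting 2 along gives C (215.1 Ma); the excerpt puts that inside the Triassic, 251.902–201.4 Ma.
Next in line is B (427.7 Ma), and 427.7 − 215.1 = 212.6 Myr.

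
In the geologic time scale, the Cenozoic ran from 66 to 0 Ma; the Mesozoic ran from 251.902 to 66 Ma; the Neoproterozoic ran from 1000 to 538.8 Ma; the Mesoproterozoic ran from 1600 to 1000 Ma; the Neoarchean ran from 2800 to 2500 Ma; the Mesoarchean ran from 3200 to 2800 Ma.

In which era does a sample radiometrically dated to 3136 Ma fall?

3136 Ma lies between 3200 and 2800 Ma, so it falls in the Mesoarchean.

Mesoarchean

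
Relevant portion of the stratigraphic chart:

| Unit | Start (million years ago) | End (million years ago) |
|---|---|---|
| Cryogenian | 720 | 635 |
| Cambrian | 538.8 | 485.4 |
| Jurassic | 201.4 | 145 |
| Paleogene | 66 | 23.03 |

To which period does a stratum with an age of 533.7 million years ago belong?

Cambrian

533.7 Ma lies between 538.8 and 485.4 Ma, so it falls in the Cambrian.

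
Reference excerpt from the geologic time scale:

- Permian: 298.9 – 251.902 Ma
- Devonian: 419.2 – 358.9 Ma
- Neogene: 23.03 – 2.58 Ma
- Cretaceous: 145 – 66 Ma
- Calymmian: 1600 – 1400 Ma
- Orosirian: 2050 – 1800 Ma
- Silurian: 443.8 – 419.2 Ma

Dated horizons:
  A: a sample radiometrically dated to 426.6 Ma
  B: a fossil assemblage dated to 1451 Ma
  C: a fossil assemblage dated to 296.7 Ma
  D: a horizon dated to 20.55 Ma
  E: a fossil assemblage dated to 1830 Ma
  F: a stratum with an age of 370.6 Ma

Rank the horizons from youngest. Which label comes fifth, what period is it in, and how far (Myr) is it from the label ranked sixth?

Sorted youngest-first by Ma: D (20.55), C (296.7), F (370.6), A (426.6), B (1451), E (1830).
The fifth youngest is B at 1451 Ma, which lies in 1600–1400 Ma: the Calymmian.
The sixth youngest is E at 1830 Ma; separation = |1451 − 1830| = 379 Myr.

B, in the Calymmian; 379 million years to E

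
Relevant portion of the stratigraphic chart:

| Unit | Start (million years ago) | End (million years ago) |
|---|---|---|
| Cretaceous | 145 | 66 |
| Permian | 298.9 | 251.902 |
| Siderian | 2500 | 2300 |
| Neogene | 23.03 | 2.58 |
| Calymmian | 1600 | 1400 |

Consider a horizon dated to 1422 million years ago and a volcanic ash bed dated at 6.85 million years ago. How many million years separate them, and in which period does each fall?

1415.15 million years apart; the first in the Calymmian, the second in the Neogene

Elapsed time: 1422 − 6.85 = 1415.15 Myr.
1422 Ma lies within 1600–1400 Ma: Calymmian.
6.85 Ma lies within 23.03–2.58 Ma: Neogene.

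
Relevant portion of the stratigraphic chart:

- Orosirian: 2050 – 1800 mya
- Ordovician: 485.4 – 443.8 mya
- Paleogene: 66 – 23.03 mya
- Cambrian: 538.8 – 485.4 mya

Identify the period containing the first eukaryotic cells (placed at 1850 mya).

Orosirian

1850 Ma lies between 2050 and 1800 Ma, so it falls in the Orosirian.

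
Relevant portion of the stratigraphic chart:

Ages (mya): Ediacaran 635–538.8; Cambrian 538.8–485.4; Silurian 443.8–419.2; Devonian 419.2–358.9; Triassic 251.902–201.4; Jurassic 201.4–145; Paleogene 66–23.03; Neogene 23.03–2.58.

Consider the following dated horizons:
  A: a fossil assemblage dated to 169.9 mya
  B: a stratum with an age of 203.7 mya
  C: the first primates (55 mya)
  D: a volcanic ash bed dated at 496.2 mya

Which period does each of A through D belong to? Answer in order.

A — Jurassic; B — Triassic; C — Paleogene; D — Cambrian

A: 169.9 Ma lies in 201.4–145 Ma, so Jurassic.
B: 203.7 Ma lies in 251.902–201.4 Ma, so Triassic.
C: 55 Ma lies in 66–23.03 Ma, so Paleogene.
D: 496.2 Ma lies in 538.8–485.4 Ma, so Cambrian.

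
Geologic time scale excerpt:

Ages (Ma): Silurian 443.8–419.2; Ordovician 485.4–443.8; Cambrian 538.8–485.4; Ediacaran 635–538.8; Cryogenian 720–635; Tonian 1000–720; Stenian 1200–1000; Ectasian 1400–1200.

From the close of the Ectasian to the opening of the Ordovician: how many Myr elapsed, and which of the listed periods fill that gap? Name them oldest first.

714.6 million years; Stenian, Tonian, Cryogenian, Ediacaran, Cambrian

The Ectasian closes at 1200 Ma and the Ordovician opens at 485.4 Ma, so the interval is 1200 − 485.4 = 714.6 Myr.
A period fits inside if it starts at or after 1200 Ma and ends at or before 485.4 Ma; oldest first that gives Stenian, Tonian, Cryogenian, Ediacaran, Cambrian.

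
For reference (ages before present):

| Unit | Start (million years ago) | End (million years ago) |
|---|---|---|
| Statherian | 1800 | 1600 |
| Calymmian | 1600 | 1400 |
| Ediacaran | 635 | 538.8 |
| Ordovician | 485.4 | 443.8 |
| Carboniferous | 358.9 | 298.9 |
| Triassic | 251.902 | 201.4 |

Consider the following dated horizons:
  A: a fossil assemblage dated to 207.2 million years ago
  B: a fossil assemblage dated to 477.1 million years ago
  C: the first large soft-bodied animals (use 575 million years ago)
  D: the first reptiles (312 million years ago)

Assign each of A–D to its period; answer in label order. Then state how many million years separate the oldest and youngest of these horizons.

A — Triassic; B — Ordovician; C — Ediacaran; D — Carboniferous; span 367.8 million years

A: 207.2 Ma lies in 251.902–201.4 Ma, so Triassic.
B: 477.1 Ma lies in 485.4–443.8 Ma, so Ordovician.
C: 575 Ma lies in 635–538.8 Ma, so Ediacaran.
D: 312 Ma lies in 358.9–298.9 Ma, so Carboniferous.
Oldest = 575 Ma, youngest = 207.2 Ma → span 367.8 Myr.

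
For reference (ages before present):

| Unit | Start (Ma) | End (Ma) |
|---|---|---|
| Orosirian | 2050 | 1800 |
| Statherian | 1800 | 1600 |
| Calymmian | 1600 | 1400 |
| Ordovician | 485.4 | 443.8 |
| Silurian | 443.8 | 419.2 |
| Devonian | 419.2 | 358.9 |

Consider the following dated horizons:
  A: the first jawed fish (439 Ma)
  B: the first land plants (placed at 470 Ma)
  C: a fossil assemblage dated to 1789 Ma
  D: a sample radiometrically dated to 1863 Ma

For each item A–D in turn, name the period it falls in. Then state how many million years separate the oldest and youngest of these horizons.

A — Silurian; B — Ordovician; C — Statherian; D — Orosirian; span 1424 million years

Match each age against the start–end ranges in the excerpt: A = 439 Ma → Silurian (443.8–419.2); B = 470 Ma → Ordovician (485.4–443.8); C = 1789 Ma → Statherian (1800–1600); D = 1863 Ma → Orosirian (2050–1800).
The largest age is 1863 Ma and the smallest is 439 Ma; their difference is 1424 Myr.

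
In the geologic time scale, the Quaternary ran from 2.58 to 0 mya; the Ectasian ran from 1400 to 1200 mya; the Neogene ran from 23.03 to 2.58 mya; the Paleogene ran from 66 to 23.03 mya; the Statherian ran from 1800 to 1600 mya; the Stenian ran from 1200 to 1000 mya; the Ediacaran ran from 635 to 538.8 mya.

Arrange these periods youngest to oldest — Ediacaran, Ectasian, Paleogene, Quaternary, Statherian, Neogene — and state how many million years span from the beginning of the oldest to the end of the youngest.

Start ages (Ma): Statherian 1800, Ectasian 1400, Ediacaran 635, Paleogene 66, Neogene 23.03, Quaternary 2.58.
Ordered youngest to oldest: Quaternary, Neogene, Paleogene, Ediacaran, Ectasian, Statherian.
Span = 1800 − 0 = 1800 Myr.

Quaternary → Neogene → Paleogene → Ediacaran → Ectasian → Statherian; total span 1800 Myr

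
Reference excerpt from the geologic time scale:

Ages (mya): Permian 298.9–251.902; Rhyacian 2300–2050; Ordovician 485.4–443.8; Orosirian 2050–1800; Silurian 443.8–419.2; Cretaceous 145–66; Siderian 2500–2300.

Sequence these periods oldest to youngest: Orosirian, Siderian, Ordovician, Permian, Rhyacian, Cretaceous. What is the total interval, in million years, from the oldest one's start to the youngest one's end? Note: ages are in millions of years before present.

Siderian, Rhyacian, Orosirian, Ordovician, Permian, Cretaceous; total span 2434 Myr

From the excerpt: Orosirian 2050–1800; Siderian 2500–2300; Ordovician 485.4–443.8; Permian 298.9–251.902; Rhyacian 2300–2050; Cretaceous 145–66 (Ma).
Larger Ma is earlier, so the oldest is Siderian and the youngest is Cretaceous; oldest to youngest: Siderian, Rhyacian, Orosirian, Ordovician, Permian, Cretaceous.
Oldest start 2500 minus youngest end 66 gives 2434 Myr overall.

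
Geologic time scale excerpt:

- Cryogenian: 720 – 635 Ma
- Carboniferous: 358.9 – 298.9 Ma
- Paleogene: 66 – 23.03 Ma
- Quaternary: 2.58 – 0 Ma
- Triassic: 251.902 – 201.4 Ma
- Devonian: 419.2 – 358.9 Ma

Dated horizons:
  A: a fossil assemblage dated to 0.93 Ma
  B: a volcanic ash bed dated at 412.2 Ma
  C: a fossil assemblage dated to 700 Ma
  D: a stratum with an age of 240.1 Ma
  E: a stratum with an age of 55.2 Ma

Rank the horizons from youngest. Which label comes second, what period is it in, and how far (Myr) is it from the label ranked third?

E, in the Paleogene; 184.9 million years to D

Smaller Ma means younger, so youngest first: A 0.93 < E 55.2 < D 240.1 < B 412.2 < C 700.
Counting 2 along gives E (55.2 Ma); the excerpt puts that inside the Paleogene, 66–23.03 Ma.
Next in line is D (240.1 Ma), and 240.1 − 55.2 = 184.9 Myr.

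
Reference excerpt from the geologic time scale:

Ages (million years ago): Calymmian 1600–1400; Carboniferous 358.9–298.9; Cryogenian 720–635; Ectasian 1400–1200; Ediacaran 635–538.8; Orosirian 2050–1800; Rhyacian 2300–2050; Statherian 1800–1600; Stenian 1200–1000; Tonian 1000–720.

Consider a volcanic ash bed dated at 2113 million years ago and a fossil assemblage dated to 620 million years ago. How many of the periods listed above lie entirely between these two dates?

7

The older date is 2113 Ma and the younger is 620 Ma.
Periods with start < 2113 and end > 620 Ma: Orosirian (2050–1800), Statherian (1800–1600), Calymmian (1600–1400), Ectasian (1400–1200), Stenian (1200–1000), Tonian (1000–720), Cryogenian (720–635).
That is 7 complete periods.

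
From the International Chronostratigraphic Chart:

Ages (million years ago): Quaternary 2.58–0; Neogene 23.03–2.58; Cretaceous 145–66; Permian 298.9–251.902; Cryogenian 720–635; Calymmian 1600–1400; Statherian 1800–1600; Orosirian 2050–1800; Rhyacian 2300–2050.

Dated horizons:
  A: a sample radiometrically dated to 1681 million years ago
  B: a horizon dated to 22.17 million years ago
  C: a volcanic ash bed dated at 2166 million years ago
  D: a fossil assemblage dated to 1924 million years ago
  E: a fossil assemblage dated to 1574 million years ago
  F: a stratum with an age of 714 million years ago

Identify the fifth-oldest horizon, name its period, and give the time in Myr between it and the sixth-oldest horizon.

Larger Ma means older, so oldest first: C 2166 > D 1924 > A 1681 > E 1574 > F 714 > B 22.17.
Counting 5 along gives F (714 Ma); the excerpt puts that inside the Cryogenian, 720–635 Ma.
Next in line is B (22.17 Ma), and 714 − 22.17 = 691.83 Myr.

F, in the Cryogenian; 691.83 million years to B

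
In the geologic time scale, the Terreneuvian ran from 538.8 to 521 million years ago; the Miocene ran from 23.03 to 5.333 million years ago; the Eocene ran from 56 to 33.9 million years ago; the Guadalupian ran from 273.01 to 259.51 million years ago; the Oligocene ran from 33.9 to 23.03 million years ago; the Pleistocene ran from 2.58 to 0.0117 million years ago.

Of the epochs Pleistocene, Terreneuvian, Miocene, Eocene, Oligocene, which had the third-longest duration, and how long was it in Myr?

Miocene, 17.697 million years

Start − end for each: Pleistocene 2.58 − 0.0117 = 2.5683; Terreneuvian 538.8 − 521 = 17.8; Miocene 23.03 − 5.333 = 17.697; Eocene 56 − 33.9 = 22.1; Oligocene 33.9 − 23.03 = 10.87.
Ranking these from longest: Eocene > Terreneuvian > Miocene > Oligocene > Pleistocene.
Position 3 in that ranking is Miocene, which lasted 17.697 Myr.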